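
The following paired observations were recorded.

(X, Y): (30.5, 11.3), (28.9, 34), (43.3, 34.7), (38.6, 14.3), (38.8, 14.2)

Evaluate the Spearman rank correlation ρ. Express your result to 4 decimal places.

Rank X: 2, 1, 5, 3, 4
Rank Y: 1, 4, 5, 3, 2
d = rank(X) − rank(Y): 1, -3, 0, 0, 2; Σd² = 14
ρ = 1 − 6Σd² / [n(n²−1)] = 1 − 6×14 / (5×24) = 1 − 84/120 ≈ 0.3000

0.3000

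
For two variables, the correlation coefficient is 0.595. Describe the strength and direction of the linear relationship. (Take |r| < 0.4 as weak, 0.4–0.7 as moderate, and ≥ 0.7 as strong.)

moderate positive

r = 0.595 > 0 so the relationship is positive.
|r| = 0.595, which falls in the moderate range.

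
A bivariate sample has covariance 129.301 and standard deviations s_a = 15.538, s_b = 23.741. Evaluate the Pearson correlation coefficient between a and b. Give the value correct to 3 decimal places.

0.351

r = Cov(a,b) / (s_a · s_b) = 129.301 / (15.538 × 23.741)
  = 129.301 / 368.8877 ≈ 0.351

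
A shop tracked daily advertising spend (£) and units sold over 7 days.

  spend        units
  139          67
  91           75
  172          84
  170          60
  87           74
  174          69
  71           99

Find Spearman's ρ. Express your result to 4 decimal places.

Rank spend: 4, 3, 6, 5, 2, 7, 1
Rank units: 2, 5, 6, 1, 4, 3, 7
d = rank(spend) − rank(units): 2, -2, 0, 4, -2, 4, -6; Σd² = 80
ρ = 1 − 6Σd² / [n(n²−1)] = 1 − 6×80 / (7×48) = 1 − 480/336 ≈ -0.4286

-0.4286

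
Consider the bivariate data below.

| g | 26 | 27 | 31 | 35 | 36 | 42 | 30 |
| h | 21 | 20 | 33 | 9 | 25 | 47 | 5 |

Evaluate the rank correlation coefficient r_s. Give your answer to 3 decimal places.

0.500

Rank g: 1, 2, 4, 5, 6, 7, 3
Rank h: 4, 3, 6, 2, 5, 7, 1
d = rank(g) − rank(h): -3, -1, -2, 3, 1, 0, 2; Σd² = 28
ρ = 1 − 6Σd² / [n(n²−1)] = 1 − 6×28 / (7×48) = 1 − 168/336 ≈ 0.500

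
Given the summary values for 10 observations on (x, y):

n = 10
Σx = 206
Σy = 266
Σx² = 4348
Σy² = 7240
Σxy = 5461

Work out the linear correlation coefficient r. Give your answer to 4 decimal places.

-0.1420

r = (nΣxy − ΣxΣy) / √[(nΣx² − (Σx)²)(nΣy² − (Σy)²)]
Numerator: 10×5461 − 206×266 = -186
Denominator: √[(43480 − 42436)(72400 − 70756)] = √[1044 × 1644] = 1310.0901
r = -186 / 1310.0901 ≈ -0.1420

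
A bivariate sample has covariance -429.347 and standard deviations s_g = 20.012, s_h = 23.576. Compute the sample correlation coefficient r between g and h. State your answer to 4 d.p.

r = Cov(g,h) / (s_g · s_h) = -429.347 / (20.012 × 23.576)
  = -429.347 / 471.8029 ≈ -0.9100

-0.9100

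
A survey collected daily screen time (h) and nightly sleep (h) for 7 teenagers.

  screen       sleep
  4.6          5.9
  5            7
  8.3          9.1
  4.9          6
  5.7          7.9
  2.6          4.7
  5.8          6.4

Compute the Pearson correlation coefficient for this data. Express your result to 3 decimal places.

0.927

n = 7, Σx = 36.9, Σy = 47, Σx² = 211.95, Σy² = 328.08, Σxy = 261.44
nΣxy − ΣxΣy = 1830.08 − 1734.3 = 95.78
nΣx² − (Σx)² = 1483.65 − 1361.61 = 122.04; nΣy² − (Σy)² = 2296.56 − 2209 = 87.56
r = 95.78 / √(122.04 × 87.56) = 95.78 / 103.3723 ≈ 0.927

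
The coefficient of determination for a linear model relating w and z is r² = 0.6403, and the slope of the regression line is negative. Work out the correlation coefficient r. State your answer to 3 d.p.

-0.800

|r| = √0.6403 = 0.800
The association is negative, so r = −0.800.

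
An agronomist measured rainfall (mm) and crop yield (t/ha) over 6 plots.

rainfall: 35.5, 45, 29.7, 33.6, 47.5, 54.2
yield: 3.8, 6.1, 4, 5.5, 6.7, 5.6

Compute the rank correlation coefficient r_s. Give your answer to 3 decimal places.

Rank rainfall: 3, 4, 1, 2, 5, 6
Rank yield: 1, 5, 2, 3, 6, 4
d = rank(rainfall) − rank(yield): 2, -1, -1, -1, -1, 2; Σd² = 12
ρ = 1 − 6Σd² / [n(n²−1)] = 1 − 6×12 / (6×35) = 1 − 72/210 ≈ 0.657

0.657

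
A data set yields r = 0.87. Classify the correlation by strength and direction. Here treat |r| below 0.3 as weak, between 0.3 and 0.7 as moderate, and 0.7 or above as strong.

r = 0.87 > 0 so the relationship is positive.
|r| = 0.87, which falls in the strong range.

strong positive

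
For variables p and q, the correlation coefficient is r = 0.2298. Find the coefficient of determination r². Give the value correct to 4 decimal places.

0.0528

r² = (0.2298)² = 0.0528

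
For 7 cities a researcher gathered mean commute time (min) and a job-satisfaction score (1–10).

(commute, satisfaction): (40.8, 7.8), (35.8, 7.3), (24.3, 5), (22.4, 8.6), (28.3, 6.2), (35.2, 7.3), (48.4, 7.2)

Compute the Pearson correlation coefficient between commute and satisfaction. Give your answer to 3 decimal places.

n = 7, Σx = 235.2, Σy = 49.4, Σx² = 8421.02, Σy² = 356.66, Σxy = 1674.62
nΣxy − ΣxΣy = 11722.34 − 11618.88 = 103.46
nΣx² − (Σx)² = 58947.14 − 55319.04 = 3628.1; nΣy² − (Σy)² = 2496.62 − 2440.36 = 56.26
r = 103.46 / √(3628.1 × 56.26) = 103.46 / 451.7930 ≈ 0.229

0.229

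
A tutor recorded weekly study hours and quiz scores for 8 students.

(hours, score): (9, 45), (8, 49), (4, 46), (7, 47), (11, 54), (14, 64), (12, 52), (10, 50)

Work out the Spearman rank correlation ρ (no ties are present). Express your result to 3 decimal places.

Rank hours: 4, 3, 1, 2, 6, 8, 7, 5
Rank score: 1, 4, 2, 3, 7, 8, 6, 5
d = rank(hours) − rank(score): 3, -1, -1, -1, -1, 0, 1, 0; Σd² = 14
ρ = 1 − 6Σd² / [n(n²−1)] = 1 − 6×14 / (8×63) = 1 − 84/504 ≈ 0.833

0.833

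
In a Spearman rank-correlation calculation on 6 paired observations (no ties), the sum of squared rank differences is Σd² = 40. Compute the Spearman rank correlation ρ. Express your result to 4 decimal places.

ρ = 1 − 6Σd² / [n(n²−1)] = 1 − 6×40 / (6×35)
  = 1 − 240/210 = 1 − 1.14286 ≈ -0.1429

-0.1429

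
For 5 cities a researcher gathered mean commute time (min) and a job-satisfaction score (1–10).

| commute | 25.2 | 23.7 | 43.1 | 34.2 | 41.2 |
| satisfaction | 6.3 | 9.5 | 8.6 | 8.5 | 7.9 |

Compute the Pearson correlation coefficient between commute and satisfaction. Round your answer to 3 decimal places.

n = 5, Σx = 167.4, Σy = 40.8, Σx² = 5921.42, Σy² = 338.56, Σxy = 1370.75
nΣxy − ΣxΣy = 6853.75 − 6829.92 = 23.83
nΣx² − (Σx)² = 29607.1 − 28022.76 = 1584.34; nΣy² − (Σy)² = 1692.8 − 1664.64 = 28.16
r = 23.83 / √(1584.34 × 28.16) = 23.83 / 211.2227 ≈ 0.113

0.113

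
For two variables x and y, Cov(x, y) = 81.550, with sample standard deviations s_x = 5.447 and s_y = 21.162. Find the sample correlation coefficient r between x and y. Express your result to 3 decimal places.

r = Cov(x,y) / (s_x · s_y) = 81.550 / (5.447 × 21.162)
  = 81.550 / 115.2694 ≈ 0.707

0.707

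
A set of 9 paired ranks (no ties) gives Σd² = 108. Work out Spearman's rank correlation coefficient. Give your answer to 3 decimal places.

0.100

ρ = 1 − 6Σd² / [n(n²−1)] = 1 − 6×108 / (9×80)
  = 1 − 648/720 = 1 − 0.9000 ≈ 0.100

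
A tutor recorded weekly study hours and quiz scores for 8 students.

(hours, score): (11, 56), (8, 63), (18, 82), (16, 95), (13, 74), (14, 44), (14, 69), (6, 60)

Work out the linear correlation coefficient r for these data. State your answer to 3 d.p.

0.522

n = 8, Σx = 100, Σy = 543, Σx² = 1362, Σy² = 38627, Σxy = 7020
nΣxy − ΣxΣy = 56160 − 54300 = 1860
nΣx² − (Σx)² = 10896 − 10000 = 896; nΣy² − (Σy)² = 309016 − 294849 = 14167
r = 1860 / √(896 × 14167) = 1860 / 3562.8124 ≈ 0.522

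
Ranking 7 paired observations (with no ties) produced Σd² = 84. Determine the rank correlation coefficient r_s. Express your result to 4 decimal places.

-0.5000

ρ = 1 − 6Σd² / [n(n²−1)] = 1 − 6×84 / (7×48)
  = 1 − 504/336 = 1 − 1.50000 ≈ -0.5000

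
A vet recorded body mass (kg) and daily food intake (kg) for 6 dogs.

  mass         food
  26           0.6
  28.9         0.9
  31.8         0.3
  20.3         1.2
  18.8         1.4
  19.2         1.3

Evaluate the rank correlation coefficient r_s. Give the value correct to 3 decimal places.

Rank mass: 4, 5, 6, 3, 1, 2
Rank food: 2, 3, 1, 4, 6, 5
d = rank(mass) − rank(food): 2, 2, 5, -1, -5, -3; Σd² = 68
ρ = 1 − 6Σd² / [n(n²−1)] = 1 − 6×68 / (6×35) = 1 − 408/210 ≈ -0.943

-0.943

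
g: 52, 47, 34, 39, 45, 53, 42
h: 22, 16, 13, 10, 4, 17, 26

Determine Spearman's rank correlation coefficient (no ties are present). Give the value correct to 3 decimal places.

0.393

Rank g: 6, 5, 1, 2, 4, 7, 3
Rank h: 6, 4, 3, 2, 1, 5, 7
d = rank(g) − rank(h): 0, 1, -2, 0, 3, 2, -4; Σd² = 34
ρ = 1 − 6Σd² / [n(n²−1)] = 1 − 6×34 / (7×48) = 1 − 204/336 ≈ 0.393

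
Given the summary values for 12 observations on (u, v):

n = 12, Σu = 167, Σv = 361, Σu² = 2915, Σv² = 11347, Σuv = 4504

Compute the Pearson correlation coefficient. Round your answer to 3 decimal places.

-0.969

r = (nΣuv − ΣuΣv) / √[(nΣu² − (Σu)²)(nΣv² − (Σv)²)]
Numerator: 12×4504 − 167×361 = -6239
Denominator: √[(34980 − 27889)(136164 − 130321)] = √[7091 × 5843] = 6436.8248
r = -6239 / 6436.8248 ≈ -0.969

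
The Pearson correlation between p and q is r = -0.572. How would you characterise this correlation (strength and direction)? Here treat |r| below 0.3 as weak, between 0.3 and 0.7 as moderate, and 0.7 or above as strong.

r = -0.572 < 0 so the relationship is negative.
|r| = 0.572, which falls in the moderate range.

moderate negative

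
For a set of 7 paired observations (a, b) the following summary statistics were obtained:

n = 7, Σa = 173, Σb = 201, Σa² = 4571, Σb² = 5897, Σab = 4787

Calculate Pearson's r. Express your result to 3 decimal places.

r = (nΣab − ΣaΣb) / √[(nΣa² − (Σa)²)(nΣb² − (Σb)²)]
Numerator: 7×4787 − 173×201 = -1264
Denominator: √[(31997 − 29929)(41279 − 40401)] = √[2068 × 878] = 1347.4806
r = -1264 / 1347.4806 ≈ -0.938

-0.938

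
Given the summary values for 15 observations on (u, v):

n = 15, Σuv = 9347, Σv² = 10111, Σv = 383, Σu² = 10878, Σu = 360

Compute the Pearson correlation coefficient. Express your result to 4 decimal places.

r = (nΣuv − ΣuΣv) / √[(nΣu² − (Σu)²)(nΣv² − (Σv)²)]
Numerator: 15×9347 − 360×383 = 2325
Denominator: √[(163170 − 129600)(151665 − 146689)] = √[33570 × 4976] = 12924.5627
r = 2325 / 12924.5627 ≈ 0.1799

0.1799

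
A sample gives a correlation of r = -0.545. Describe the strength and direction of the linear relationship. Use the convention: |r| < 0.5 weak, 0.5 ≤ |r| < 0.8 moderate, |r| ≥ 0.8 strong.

moderate negative

r = -0.545 < 0 so the relationship is negative.
|r| = 0.545, which falls in the moderate range.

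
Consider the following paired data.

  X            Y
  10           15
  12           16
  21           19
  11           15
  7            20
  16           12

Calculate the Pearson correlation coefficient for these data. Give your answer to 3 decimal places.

-0.094

n = 6, ΣX = 77, ΣY = 97, ΣX² = 1111, ΣY² = 1611, ΣXY = 1238
nΣXY − ΣXΣY = 7428 − 7469 = -41
nΣX² − (ΣX)² = 6666 − 5929 = 737; nΣY² − (ΣY)² = 9666 − 9409 = 257
r = -41 / √(737 × 257) = -41 / 435.2114 ≈ -0.094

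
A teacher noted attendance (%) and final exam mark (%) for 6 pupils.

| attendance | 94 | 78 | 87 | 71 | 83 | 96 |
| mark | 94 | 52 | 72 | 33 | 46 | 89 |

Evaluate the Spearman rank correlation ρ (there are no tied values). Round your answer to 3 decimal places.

Rank attendance: 5, 2, 4, 1, 3, 6
Rank mark: 6, 3, 4, 1, 2, 5
d = rank(attendance) − rank(mark): -1, -1, 0, 0, 1, 1; Σd² = 4
ρ = 1 − 6Σd² / [n(n²−1)] = 1 − 6×4 / (6×35) = 1 − 24/210 ≈ 0.886

0.886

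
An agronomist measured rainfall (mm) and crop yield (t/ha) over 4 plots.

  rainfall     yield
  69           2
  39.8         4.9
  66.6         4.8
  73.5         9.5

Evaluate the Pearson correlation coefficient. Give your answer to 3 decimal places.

n = 4, Σx = 248.9, Σy = 21.2, Σx² = 16182.85, Σy² = 141.3, Σxy = 1350.95
nΣxy − ΣxΣy = 5403.8 − 5276.68 = 127.12
nΣx² − (Σx)² = 64731.4 − 61951.21 = 2780.19; nΣy² − (Σy)² = 565.2 − 449.44 = 115.76
r = 127.12 / √(2780.19 × 115.76) = 127.12 / 567.3049 ≈ 0.224

0.224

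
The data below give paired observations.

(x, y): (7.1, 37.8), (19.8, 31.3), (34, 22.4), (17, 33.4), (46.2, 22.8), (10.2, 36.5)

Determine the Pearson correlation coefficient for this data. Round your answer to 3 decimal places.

-0.960

n = 6, Σx = 134.3, Σy = 184.2, Σx² = 4125.93, Σy² = 5877.94, Σxy = 3643.18
nΣxy − ΣxΣy = 21859.08 − 24738.06 = -2878.98
nΣx² − (Σx)² = 24755.58 − 18036.49 = 6719.09; nΣy² − (Σy)² = 35267.64 − 33929.64 = 1338
r = -2878.98 / √(6719.09 × 1338) = -2878.98 / 2998.3566 ≈ -0.960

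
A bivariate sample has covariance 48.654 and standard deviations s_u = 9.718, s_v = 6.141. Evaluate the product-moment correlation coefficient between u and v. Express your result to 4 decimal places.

r = Cov(u,v) / (s_u · s_v) = 48.654 / (9.718 × 6.141)
  = 48.654 / 59.6782 ≈ 0.8153

0.8153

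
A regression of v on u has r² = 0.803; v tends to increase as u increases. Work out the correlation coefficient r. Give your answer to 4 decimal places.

|r| = √0.803 = 0.8961
The association is positive, so r = 0.8961.

0.8961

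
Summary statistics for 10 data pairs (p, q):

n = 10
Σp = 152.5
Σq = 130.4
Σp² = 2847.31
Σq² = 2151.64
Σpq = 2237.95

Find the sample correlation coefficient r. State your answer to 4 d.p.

0.5139

r = (nΣpq − ΣpΣq) / √[(nΣp² − (Σp)²)(nΣq² − (Σq)²)]
Numerator: 10×2237.95 − 152.5×130.4 = 2493.5
Denominator: √[(28473.1 − 23256.25)(21516.4 − 17004.16)] = √[5216.85 × 4512.24] = 4851.7707
r = 2493.5 / 4851.7707 ≈ 0.5139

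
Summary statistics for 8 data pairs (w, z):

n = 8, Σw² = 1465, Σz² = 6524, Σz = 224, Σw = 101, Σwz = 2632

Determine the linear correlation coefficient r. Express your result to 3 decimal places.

-0.896

r = (nΣwz − ΣwΣz) / √[(nΣw² − (Σw)²)(nΣz² − (Σz)²)]
Numerator: 8×2632 − 101×224 = -1568
Denominator: √[(11720 − 10201)(52192 − 50176)] = √[1519 × 2016] = 1749.9440
r = -1568 / 1749.9440 ≈ -0.896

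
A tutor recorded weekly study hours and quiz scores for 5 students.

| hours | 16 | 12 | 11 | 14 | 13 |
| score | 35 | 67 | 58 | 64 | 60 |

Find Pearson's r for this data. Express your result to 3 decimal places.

-0.726

n = 5, Σx = 66, Σy = 284, Σx² = 886, Σy² = 16774, Σxy = 3678
nΣxy − ΣxΣy = 18390 − 18744 = -354
nΣx² − (Σx)² = 4430 − 4356 = 74; nΣy² − (Σy)² = 83870 − 80656 = 3214
r = -354 / √(74 × 3214) = -354 / 487.6843 ≈ -0.726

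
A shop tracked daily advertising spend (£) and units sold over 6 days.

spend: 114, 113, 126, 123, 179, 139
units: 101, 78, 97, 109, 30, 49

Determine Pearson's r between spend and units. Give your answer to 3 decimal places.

-0.835

n = 6, Σx = 794, Σy = 464, Σx² = 108132, Σy² = 40876, Σxy = 58138
nΣxy − ΣxΣy = 348828 − 368416 = -19588
nΣx² − (Σx)² = 648792 − 630436 = 18356; nΣy² − (Σy)² = 245256 − 215296 = 29960
r = -19588 / √(18356 × 29960) = -19588 / 23450.9224 ≈ -0.835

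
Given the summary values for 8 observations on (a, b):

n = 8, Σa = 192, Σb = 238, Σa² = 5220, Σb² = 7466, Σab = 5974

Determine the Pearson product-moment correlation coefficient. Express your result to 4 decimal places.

0.5394

r = (nΣab − ΣaΣb) / √[(nΣa² − (Σa)²)(nΣb² − (Σb)²)]
Numerator: 8×5974 − 192×238 = 2096
Denominator: √[(41760 − 36864)(59728 − 56644)] = √[4896 × 3084] = 3885.7771
r = 2096 / 3885.7771 ≈ 0.5394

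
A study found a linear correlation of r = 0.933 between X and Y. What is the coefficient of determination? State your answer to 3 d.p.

r² = (0.933)² = 0.870

0.870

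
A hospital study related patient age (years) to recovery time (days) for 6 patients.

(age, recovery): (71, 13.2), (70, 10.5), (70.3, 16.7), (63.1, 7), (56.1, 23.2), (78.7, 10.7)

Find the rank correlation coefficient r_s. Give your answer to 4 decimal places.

Rank age: 5, 3, 4, 2, 1, 6
Rank recovery: 4, 2, 5, 1, 6, 3
d = rank(age) − rank(recovery): 1, 1, -1, 1, -5, 3; Σd² = 38
ρ = 1 − 6Σd² / [n(n²−1)] = 1 − 6×38 / (6×35) = 1 − 228/210 ≈ -0.0857

-0.0857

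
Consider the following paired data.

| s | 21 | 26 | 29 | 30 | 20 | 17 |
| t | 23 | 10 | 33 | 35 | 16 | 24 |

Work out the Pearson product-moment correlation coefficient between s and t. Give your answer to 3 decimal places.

0.464

n = 6, Σs = 143, Σt = 141, Σs² = 3547, Σt² = 3775, Σst = 3478
nΣst − ΣsΣt = 20868 − 20163 = 705
nΣs² − (Σs)² = 21282 − 20449 = 833; nΣt² − (Σt)² = 22650 − 19881 = 2769
r = 705 / √(833 × 2769) = 705 / 1518.7419 ≈ 0.464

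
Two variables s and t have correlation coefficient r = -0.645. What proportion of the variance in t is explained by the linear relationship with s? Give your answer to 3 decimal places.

0.416

r² = (-0.645)² = 0.416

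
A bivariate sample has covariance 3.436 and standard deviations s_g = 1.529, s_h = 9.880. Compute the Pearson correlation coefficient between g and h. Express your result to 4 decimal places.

r = Cov(g,h) / (s_g · s_h) = 3.436 / (1.529 × 9.880)
  = 3.436 / 15.1065 ≈ 0.2275

0.2275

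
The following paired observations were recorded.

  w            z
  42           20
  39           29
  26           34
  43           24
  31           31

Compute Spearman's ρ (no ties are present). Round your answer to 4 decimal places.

Rank w: 4, 3, 1, 5, 2
Rank z: 1, 3, 5, 2, 4
d = rank(w) − rank(z): 3, 0, -4, 3, -2; Σd² = 38
ρ = 1 − 6Σd² / [n(n²−1)] = 1 − 6×38 / (5×24) = 1 − 228/120 ≈ -0.9000

-0.9000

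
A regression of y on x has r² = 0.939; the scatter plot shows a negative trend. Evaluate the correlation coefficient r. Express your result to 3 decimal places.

-0.969

|r| = √0.939 = 0.969
The association is negative, so r = −0.969.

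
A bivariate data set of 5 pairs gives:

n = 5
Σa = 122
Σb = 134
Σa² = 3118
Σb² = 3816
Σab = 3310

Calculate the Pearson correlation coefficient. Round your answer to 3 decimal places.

0.227

r = (nΣab − ΣaΣb) / √[(nΣa² − (Σa)²)(nΣb² − (Σb)²)]
Numerator: 5×3310 − 122×134 = 202
Denominator: √[(15590 − 14884)(19080 − 17956)] = √[706 × 1124] = 890.8109
r = 202 / 890.8109 ≈ 0.227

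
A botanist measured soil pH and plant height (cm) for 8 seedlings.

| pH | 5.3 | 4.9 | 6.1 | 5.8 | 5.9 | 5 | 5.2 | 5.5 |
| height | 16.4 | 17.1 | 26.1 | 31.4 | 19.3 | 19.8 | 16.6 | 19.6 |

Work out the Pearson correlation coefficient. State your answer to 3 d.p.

0.656

n = 8, Σx = 43.7, Σy = 166.3, Σx² = 240.05, Σy² = 3652.79, Σxy = 919.03
nΣxy − ΣxΣy = 7352.24 − 7267.31 = 84.93
nΣx² − (Σx)² = 1920.4 − 1909.69 = 10.71; nΣy² − (Σy)² = 29222.32 − 27655.69 = 1566.63
r = 84.93 / √(10.71 × 1566.63) = 84.93 / 129.5323 ≈ 0.656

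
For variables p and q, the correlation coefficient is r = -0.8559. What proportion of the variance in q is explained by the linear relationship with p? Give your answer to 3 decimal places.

0.733

r² = (-0.8559)² = 0.733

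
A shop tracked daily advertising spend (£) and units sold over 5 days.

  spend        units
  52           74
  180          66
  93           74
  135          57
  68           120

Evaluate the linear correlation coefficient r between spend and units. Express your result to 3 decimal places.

n = 5, Σx = 528, Σy = 391, Σx² = 66602, Σy² = 32957, Σxy = 38465
nΣxy − ΣxΣy = 192325 − 206448 = -14123
nΣx² − (Σx)² = 333010 − 278784 = 54226; nΣy² − (Σy)² = 164785 − 152881 = 11904
r = -14123 / √(54226 × 11904) = -14123 / 25406.8161 ≈ -0.556

-0.556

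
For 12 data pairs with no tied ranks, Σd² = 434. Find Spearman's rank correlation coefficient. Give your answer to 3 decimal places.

ρ = 1 − 6Σd² / [n(n²−1)] = 1 − 6×434 / (12×143)
  = 1 − 2604/1716 = 1 − 1.5175 ≈ -0.517

-0.517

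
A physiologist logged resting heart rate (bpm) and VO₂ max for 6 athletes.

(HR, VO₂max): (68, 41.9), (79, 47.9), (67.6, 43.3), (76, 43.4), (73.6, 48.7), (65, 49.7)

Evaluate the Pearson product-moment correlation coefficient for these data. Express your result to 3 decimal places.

0.100

n = 6, Σx = 429.2, Σy = 274.9, Σx² = 30852.72, Σy² = 12650.25, Σxy = 19673.6
nΣxy − ΣxΣy = 118041.6 − 117987.08 = 54.52
nΣx² − (Σx)² = 185116.32 − 184212.64 = 903.68; nΣy² − (Σy)² = 75901.5 − 75570.01 = 331.49
r = 54.52 / √(903.68 × 331.49) = 54.52 / 547.3216 ≈ 0.100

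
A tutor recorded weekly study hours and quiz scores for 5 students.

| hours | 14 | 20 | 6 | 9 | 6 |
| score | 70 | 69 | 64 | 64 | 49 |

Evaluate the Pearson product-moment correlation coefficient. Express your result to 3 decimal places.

0.684

n = 5, Σx = 55, Σy = 316, Σx² = 749, Σy² = 20254, Σxy = 3614
nΣxy − ΣxΣy = 18070 − 17380 = 690
nΣx² − (Σx)² = 3745 − 3025 = 720; nΣy² − (Σy)² = 101270 − 99856 = 1414
r = 690 / √(720 × 1414) = 690 / 1008.9995 ≈ 0.684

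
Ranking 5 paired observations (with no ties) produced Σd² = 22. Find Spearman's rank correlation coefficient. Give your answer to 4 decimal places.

-0.1000

ρ = 1 − 6Σd² / [n(n²−1)] = 1 − 6×22 / (5×24)
  = 1 − 132/120 = 1 − 1.10000 ≈ -0.1000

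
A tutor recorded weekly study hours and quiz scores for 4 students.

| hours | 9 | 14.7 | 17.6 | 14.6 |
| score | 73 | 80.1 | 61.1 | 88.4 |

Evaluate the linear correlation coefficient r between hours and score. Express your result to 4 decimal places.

n = 4, Σx = 55.9, Σy = 302.6, Σx² = 820.01, Σy² = 23292.78, Σxy = 4200.47
nΣxy − ΣxΣy = 16801.88 − 16915.34 = -113.46
nΣx² − (Σx)² = 3280.04 − 3124.81 = 155.23; nΣy² − (Σy)² = 93171.12 − 91566.76 = 1604.36
r = -113.46 / √(155.23 × 1604.36) = -113.46 / 499.0439 ≈ -0.2274

-0.2274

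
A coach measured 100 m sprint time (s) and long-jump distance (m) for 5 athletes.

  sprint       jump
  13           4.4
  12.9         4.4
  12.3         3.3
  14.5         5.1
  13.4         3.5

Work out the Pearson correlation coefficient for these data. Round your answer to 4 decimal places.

n = 5, Σx = 66.1, Σy = 20.7, Σx² = 876.51, Σy² = 87.87, Σxy = 275.4
nΣxy − ΣxΣy = 1377 − 1368.27 = 8.73
nΣx² − (Σx)² = 4382.55 − 4369.21 = 13.34; nΣy² − (Σy)² = 439.35 − 428.49 = 10.86
r = 8.73 / √(13.34 × 10.86) = 8.73 / 12.0363 ≈ 0.7253

0.7253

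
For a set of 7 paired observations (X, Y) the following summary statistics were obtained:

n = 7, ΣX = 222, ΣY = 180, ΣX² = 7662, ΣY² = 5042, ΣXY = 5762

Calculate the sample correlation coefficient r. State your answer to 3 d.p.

r = (nΣXY − ΣXΣY) / √[(nΣX² − (ΣX)²)(nΣY² − (ΣY)²)]
Numerator: 7×5762 − 222×180 = 374
Denominator: √[(53634 − 49284)(35294 − 32400)] = √[4350 × 2894] = 3548.0840
r = 374 / 3548.0840 ≈ 0.105

0.105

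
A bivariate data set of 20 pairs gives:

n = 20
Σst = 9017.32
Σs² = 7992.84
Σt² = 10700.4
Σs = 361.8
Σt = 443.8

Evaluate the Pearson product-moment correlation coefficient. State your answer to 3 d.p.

0.890

r = (nΣst − ΣsΣt) / √[(nΣs² − (Σs)²)(nΣt² − (Σt)²)]
Numerator: 20×9017.32 − 361.8×443.8 = 19779.56
Denominator: √[(159856.8 − 130899.24)(214008 − 196958.44)] = √[28957.56 × 17049.56] = 22219.6682
r = 19779.56 / 22219.6682 ≈ 0.890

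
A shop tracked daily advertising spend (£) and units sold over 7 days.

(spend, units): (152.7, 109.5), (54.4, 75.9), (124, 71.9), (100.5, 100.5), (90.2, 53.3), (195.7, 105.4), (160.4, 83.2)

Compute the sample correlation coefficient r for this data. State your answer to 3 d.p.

0.583

n = 7, Σx = 877.9, Σy = 599.7, Σx² = 123915.59, Σy² = 53893.21, Σxy = 78645.18
nΣxy − ΣxΣy = 550516.26 − 526476.63 = 24039.63
nΣx² − (Σx)² = 867409.13 − 770708.41 = 96700.72; nΣy² − (Σy)² = 377252.47 − 359640.09 = 17612.38
r = 24039.63 / √(96700.72 × 17612.38) = 24039.63 / 41268.9935 ≈ 0.583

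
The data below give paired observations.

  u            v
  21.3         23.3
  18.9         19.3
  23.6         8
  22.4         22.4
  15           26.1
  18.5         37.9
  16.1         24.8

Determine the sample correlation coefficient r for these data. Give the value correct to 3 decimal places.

n = 7, Σu = 135.8, Σv = 161.8, Σu² = 2696.08, Σv² = 4213.8, Σuv = 3043.55
nΣuv − ΣuΣv = 21304.85 − 21972.44 = -667.59
nΣu² − (Σu)² = 18872.56 − 18441.64 = 430.92; nΣv² − (Σv)² = 29496.6 − 26179.24 = 3317.36
r = -667.59 / √(430.92 × 3317.36) = -667.59 / 1195.6240 ≈ -0.558

-0.558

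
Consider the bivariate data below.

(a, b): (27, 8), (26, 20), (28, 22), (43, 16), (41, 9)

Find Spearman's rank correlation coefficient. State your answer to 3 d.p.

-0.100

Rank a: 2, 1, 3, 5, 4
Rank b: 1, 4, 5, 3, 2
d = rank(a) − rank(b): 1, -3, -2, 2, 2; Σd² = 22
ρ = 1 − 6Σd² / [n(n²−1)] = 1 − 6×22 / (5×24) = 1 − 132/120 ≈ -0.100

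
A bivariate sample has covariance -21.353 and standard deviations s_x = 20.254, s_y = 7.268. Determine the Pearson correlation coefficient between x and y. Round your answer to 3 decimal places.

r = Cov(x,y) / (s_x · s_y) = -21.353 / (20.254 × 7.268)
  = -21.353 / 147.2061 ≈ -0.145

-0.145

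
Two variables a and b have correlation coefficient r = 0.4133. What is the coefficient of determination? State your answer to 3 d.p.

r² = (0.4133)² = 0.171

0.171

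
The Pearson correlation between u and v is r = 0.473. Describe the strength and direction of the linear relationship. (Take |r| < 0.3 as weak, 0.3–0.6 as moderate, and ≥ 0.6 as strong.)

moderate positive

r = 0.473 > 0 so the relationship is positive.
|r| = 0.473, which falls in the moderate range.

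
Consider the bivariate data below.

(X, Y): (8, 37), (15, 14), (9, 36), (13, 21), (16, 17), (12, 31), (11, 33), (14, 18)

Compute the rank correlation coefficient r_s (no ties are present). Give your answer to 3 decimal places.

-0.976

Rank X: 1, 7, 2, 5, 8, 4, 3, 6
Rank Y: 8, 1, 7, 4, 2, 5, 6, 3
d = rank(X) − rank(Y): -7, 6, -5, 1, 6, -1, -3, 3; Σd² = 166
ρ = 1 − 6Σd² / [n(n²−1)] = 1 − 6×166 / (8×63) = 1 − 996/504 ≈ -0.976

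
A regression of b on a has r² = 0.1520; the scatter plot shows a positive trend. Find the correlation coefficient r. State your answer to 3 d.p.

|r| = √0.1520 = 0.390
The association is positive, so r = 0.390.

0.390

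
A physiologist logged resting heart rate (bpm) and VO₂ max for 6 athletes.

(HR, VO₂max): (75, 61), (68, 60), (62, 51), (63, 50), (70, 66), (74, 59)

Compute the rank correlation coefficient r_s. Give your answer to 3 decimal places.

0.657

Rank HR: 6, 3, 1, 2, 4, 5
Rank VO₂max: 5, 4, 2, 1, 6, 3
d = rank(HR) − rank(VO₂max): 1, -1, -1, 1, -2, 2; Σd² = 12
ρ = 1 − 6Σd² / [n(n²−1)] = 1 − 6×12 / (6×35) = 1 − 72/210 ≈ 0.657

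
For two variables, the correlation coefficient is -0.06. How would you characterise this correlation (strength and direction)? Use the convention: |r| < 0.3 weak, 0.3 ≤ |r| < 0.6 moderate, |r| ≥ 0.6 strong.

weak negative

r = -0.06 < 0 so the relationship is negative.
|r| = 0.06, which falls in the weak range.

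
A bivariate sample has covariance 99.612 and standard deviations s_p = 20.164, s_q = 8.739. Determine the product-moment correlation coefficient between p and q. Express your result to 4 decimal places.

0.5653

r = Cov(p,q) / (s_p · s_q) = 99.612 / (20.164 × 8.739)
  = 99.612 / 176.2132 ≈ 0.5653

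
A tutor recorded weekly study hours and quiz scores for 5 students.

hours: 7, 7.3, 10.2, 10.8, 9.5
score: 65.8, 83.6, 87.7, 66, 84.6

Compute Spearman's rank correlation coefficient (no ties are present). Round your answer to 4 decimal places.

0.4000

Rank hours: 1, 2, 4, 5, 3
Rank score: 1, 3, 5, 2, 4
d = rank(hours) − rank(score): 0, -1, -1, 3, -1; Σd² = 12
ρ = 1 − 6Σd² / [n(n²−1)] = 1 − 6×12 / (5×24) = 1 − 72/120 ≈ 0.4000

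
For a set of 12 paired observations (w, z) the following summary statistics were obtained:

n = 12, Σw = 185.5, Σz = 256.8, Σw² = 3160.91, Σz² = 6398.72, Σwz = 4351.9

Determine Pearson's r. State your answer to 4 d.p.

0.7425

r = (nΣwz − ΣwΣz) / √[(nΣw² − (Σw)²)(nΣz² − (Σz)²)]
Numerator: 12×4351.9 − 185.5×256.8 = 4586.4
Denominator: √[(37930.92 − 34410.25)(76784.64 − 65946.24)] = √[3520.67 × 10838.4] = 6177.2510
r = 4586.4 / 6177.2510 ≈ 0.7425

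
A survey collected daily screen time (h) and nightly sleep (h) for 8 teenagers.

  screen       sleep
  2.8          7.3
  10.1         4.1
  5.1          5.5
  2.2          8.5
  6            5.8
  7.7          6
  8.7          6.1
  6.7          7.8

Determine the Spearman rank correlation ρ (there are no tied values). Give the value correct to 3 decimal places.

-0.524

Rank screen: 2, 8, 3, 1, 4, 6, 7, 5
Rank sleep: 6, 1, 2, 8, 3, 4, 5, 7
d = rank(screen) − rank(sleep): -4, 7, 1, -7, 1, 2, 2, -2; Σd² = 128
ρ = 1 − 6Σd² / [n(n²−1)] = 1 − 6×128 / (8×63) = 1 − 768/504 ≈ -0.524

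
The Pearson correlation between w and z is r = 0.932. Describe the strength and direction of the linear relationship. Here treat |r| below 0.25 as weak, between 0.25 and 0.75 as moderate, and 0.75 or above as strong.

r = 0.932 > 0 so the relationship is positive.
|r| = 0.932, which falls in the strong range.

strong positive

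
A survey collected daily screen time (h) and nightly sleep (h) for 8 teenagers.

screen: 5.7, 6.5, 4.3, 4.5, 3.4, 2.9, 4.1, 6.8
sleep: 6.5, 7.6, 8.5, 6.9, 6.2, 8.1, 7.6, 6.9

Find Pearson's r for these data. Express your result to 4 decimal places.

-0.2130

n = 8, Σx = 38.2, Σy = 58.3, Σx² = 196.5, Σy² = 429.29, Σxy = 276.7
nΣxy − ΣxΣy = 2213.6 − 2227.06 = -13.46
nΣx² − (Σx)² = 1572 − 1459.24 = 112.76; nΣy² − (Σy)² = 3434.32 − 3398.89 = 35.43
r = -13.46 / √(112.76 × 35.43) = -13.46 / 63.2067 ≈ -0.2130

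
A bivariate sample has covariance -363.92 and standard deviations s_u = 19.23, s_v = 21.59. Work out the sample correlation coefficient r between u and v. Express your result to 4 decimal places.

-0.8765

r = Cov(u,v) / (s_u · s_v) = -363.92 / (19.23 × 21.59)
  = -363.92 / 415.1757 ≈ -0.8765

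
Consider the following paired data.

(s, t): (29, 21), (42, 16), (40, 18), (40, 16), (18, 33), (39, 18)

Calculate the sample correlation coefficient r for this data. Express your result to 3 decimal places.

-0.964

n = 6, Σs = 208, Σt = 122, Σs² = 7650, Σt² = 2690, Σst = 3937
nΣst − ΣsΣt = 23622 − 25376 = -1754
nΣs² − (Σs)² = 45900 − 43264 = 2636; nΣt² − (Σt)² = 16140 − 14884 = 1256
r = -1754 / √(2636 × 1256) = -1754 / 1819.5648 ≈ -0.964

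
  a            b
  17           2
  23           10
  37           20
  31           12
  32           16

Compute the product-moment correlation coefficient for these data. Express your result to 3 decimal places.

n = 5, Σa = 140, Σb = 60, Σa² = 4172, Σb² = 904, Σab = 1888
nΣab − ΣaΣb = 9440 − 8400 = 1040
nΣa² − (Σa)² = 20860 − 19600 = 1260; nΣb² − (Σb)² = 4520 − 3600 = 920
r = 1040 / √(1260 × 920) = 1040 / 1076.6615 ≈ 0.966

0.966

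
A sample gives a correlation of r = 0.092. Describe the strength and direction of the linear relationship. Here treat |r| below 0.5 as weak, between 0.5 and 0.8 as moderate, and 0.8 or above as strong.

weak positive

r = 0.092 > 0 so the relationship is positive.
|r| = 0.092, which falls in the weak range.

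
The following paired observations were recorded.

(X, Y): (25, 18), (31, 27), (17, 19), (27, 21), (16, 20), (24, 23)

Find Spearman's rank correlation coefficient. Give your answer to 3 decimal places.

0.486

Rank X: 4, 6, 2, 5, 1, 3
Rank Y: 1, 6, 2, 4, 3, 5
d = rank(X) − rank(Y): 3, 0, 0, 1, -2, -2; Σd² = 18
ρ = 1 − 6Σd² / [n(n²−1)] = 1 − 6×18 / (6×35) = 1 − 108/210 ≈ 0.486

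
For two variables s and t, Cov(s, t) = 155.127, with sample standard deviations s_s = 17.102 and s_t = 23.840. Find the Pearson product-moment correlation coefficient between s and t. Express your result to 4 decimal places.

r = Cov(s,t) / (s_s · s_t) = 155.127 / (17.102 × 23.840)
  = 155.127 / 407.7117 ≈ 0.3805

0.3805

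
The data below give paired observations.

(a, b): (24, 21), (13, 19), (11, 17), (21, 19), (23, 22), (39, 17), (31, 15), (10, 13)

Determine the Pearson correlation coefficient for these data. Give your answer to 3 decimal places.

0.125

n = 8, Σa = 172, Σb = 143, Σa² = 4418, Σb² = 2619, Σab = 3101
nΣab − ΣaΣb = 24808 − 24596 = 212
nΣa² − (Σa)² = 35344 − 29584 = 5760; nΣb² − (Σb)² = 20952 − 20449 = 503
r = 212 / √(5760 × 503) = 212 / 1702.1398 ≈ 0.125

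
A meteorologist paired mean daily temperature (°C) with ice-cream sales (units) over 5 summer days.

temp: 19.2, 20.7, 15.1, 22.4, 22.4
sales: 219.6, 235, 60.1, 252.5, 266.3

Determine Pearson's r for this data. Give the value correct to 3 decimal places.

n = 5, Σx = 99.8, Σy = 1033.5, Σx² = 2028.66, Σy² = 241733.11, Σxy = 21609.45
nΣxy − ΣxΣy = 108047.25 − 103143.3 = 4903.95
nΣx² − (Σx)² = 10143.3 − 9960.04 = 183.26; nΣy² − (Σy)² = 1208665.55 − 1068122.25 = 140543.3
r = 4903.95 / √(183.26 × 140543.3) = 4903.95 / 5075.0335 ≈ 0.966

0.966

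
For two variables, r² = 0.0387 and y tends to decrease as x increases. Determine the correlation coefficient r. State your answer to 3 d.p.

|r| = √0.0387 = 0.197
The association is negative, so r = −0.197.

-0.197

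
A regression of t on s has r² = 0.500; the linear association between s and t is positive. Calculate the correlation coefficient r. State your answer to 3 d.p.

0.707

|r| = √0.500 = 0.707
The association is positive, so r = 0.707.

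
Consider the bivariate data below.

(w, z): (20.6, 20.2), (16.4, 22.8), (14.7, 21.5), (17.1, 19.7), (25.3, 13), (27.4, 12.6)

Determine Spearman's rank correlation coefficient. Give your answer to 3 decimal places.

Rank w: 4, 2, 1, 3, 5, 6
Rank z: 4, 6, 5, 3, 2, 1
d = rank(w) − rank(z): 0, -4, -4, 0, 3, 5; Σd² = 66
ρ = 1 − 6Σd² / [n(n²−1)] = 1 − 6×66 / (6×35) = 1 − 396/210 ≈ -0.886

-0.886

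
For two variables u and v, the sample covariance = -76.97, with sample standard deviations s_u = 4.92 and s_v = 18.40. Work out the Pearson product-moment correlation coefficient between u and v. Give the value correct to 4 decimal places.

-0.8502

r = Cov(u,v) / (s_u · s_v) = -76.97 / (4.92 × 18.40)
  = -76.97 / 90.5280 ≈ -0.8502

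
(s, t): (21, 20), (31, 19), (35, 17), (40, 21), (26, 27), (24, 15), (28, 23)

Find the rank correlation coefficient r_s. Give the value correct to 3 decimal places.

0.036

Rank s: 1, 5, 6, 7, 3, 2, 4
Rank t: 4, 3, 2, 5, 7, 1, 6
d = rank(s) − rank(t): -3, 2, 4, 2, -4, 1, -2; Σd² = 54
ρ = 1 − 6Σd² / [n(n²−1)] = 1 − 6×54 / (7×48) = 1 − 324/336 ≈ 0.036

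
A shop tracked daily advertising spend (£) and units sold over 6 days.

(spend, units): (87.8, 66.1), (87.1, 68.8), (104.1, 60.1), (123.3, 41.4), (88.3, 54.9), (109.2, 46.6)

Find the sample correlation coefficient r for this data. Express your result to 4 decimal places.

n = 6, Σx = 599.8, Σy = 337.9, Σx² = 61056.48, Σy² = 19614.19, Σxy = 33093.48
nΣxy − ΣxΣy = 198560.88 − 202672.42 = -4111.54
nΣx² − (Σx)² = 366338.88 − 359760.04 = 6578.84; nΣy² − (Σy)² = 117685.14 − 114176.41 = 3508.73
r = -4111.54 / √(6578.84 × 3508.73) = -4111.54 / 4804.5159 ≈ -0.8558

-0.8558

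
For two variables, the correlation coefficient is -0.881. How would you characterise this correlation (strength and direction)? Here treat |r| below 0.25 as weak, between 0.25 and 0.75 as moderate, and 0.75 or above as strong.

strong negative

r = -0.881 < 0 so the relationship is negative.
|r| = 0.881, which falls in the strong range.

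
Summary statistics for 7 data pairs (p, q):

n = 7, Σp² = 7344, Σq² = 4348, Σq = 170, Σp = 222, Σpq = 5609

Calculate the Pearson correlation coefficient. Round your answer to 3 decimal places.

r = (nΣpq − ΣpΣq) / √[(nΣp² − (Σp)²)(nΣq² − (Σq)²)]
Numerator: 7×5609 − 222×170 = 1523
Denominator: √[(51408 − 49284)(30436 − 28900)] = √[2124 × 1536] = 1806.2292
r = 1523 / 1806.2292 ≈ 0.843

0.843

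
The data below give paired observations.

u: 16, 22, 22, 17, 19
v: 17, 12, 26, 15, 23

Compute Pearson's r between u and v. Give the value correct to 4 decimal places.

n = 5, Σu = 96, Σv = 93, Σu² = 1874, Σv² = 1863, Σuv = 1800
nΣuv − ΣuΣv = 9000 − 8928 = 72
nΣu² − (Σu)² = 9370 − 9216 = 154; nΣv² − (Σv)² = 9315 − 8649 = 666
r = 72 / √(154 × 666) = 72 / 320.2561 ≈ 0.2248

0.2248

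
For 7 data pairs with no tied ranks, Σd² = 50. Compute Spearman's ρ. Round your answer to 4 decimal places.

0.1071

ρ = 1 − 6Σd² / [n(n²−1)] = 1 − 6×50 / (7×48)
  = 1 − 300/336 = 1 − 0.89286 ≈ 0.1071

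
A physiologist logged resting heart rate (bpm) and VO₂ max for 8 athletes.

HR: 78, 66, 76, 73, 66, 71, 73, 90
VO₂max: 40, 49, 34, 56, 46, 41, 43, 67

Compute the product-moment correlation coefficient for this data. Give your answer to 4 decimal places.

n = 8, Σx = 593, Σy = 376, Σx² = 44371, Σy² = 18428, Σxy = 28142
nΣxy − ΣxΣy = 225136 − 222968 = 2168
nΣx² − (Σx)² = 354968 − 351649 = 3319; nΣy² − (Σy)² = 147424 − 141376 = 6048
r = 2168 / √(3319 × 6048) = 2168 / 4480.3250 ≈ 0.4839

0.4839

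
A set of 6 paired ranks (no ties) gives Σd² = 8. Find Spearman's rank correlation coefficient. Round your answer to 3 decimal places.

ρ = 1 − 6Σd² / [n(n²−1)] = 1 − 6×8 / (6×35)
  = 1 − 48/210 = 1 − 0.2286 ≈ 0.771

0.771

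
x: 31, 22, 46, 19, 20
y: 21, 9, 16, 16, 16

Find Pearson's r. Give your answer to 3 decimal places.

n = 5, Σx = 138, Σy = 78, Σx² = 4322, Σy² = 1290, Σxy = 2209
nΣxy − ΣxΣy = 11045 − 10764 = 281
nΣx² − (Σx)² = 21610 − 19044 = 2566; nΣy² − (Σy)² = 6450 − 6084 = 366
r = 281 / √(2566 × 366) = 281 / 969.1006 ≈ 0.290

0.290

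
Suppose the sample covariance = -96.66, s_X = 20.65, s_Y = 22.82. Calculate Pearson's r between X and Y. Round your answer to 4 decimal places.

-0.2051

r = Cov(X,Y) / (s_X · s_Y) = -96.66 / (20.65 × 22.82)
  = -96.66 / 471.2330 ≈ -0.2051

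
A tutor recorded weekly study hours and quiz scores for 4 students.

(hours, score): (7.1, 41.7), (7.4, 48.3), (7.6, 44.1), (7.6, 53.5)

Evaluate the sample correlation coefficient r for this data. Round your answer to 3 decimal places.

n = 4, Σx = 29.7, Σy = 187.6, Σx² = 220.69, Σy² = 8878.84, Σxy = 1395.25
nΣxy − ΣxΣy = 5581 − 5571.72 = 9.28
nΣx² − (Σx)² = 882.76 − 882.09 = 0.67; nΣy² − (Σy)² = 35515.36 − 35193.76 = 321.6
r = 9.28 / √(0.67 × 321.6) = 9.28 / 14.6790 ≈ 0.632

0.632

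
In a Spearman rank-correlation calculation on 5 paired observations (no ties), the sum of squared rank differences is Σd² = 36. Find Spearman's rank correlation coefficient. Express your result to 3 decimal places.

ρ = 1 − 6Σd² / [n(n²−1)] = 1 − 6×36 / (5×24)
  = 1 − 216/120 = 1 − 1.8000 ≈ -0.800

-0.800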